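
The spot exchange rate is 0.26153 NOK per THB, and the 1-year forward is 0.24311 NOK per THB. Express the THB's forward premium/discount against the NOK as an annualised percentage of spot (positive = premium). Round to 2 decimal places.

-7.04%

T = 1 year.
THB trades forward at -7.04317% vs spot over the period.
Per annum: -0.0704317 / 1 = -0.070432 = -7.04%.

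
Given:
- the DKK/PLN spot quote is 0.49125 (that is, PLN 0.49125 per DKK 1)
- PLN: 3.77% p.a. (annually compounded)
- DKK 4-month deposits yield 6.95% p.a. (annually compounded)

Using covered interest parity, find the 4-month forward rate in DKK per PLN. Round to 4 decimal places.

T = 4/12 years.
PLN growth factor: (1 + 0.0377)^(4/12) = 1.012412.
Growth of 1 DKK over T: (1 + 0.0695)^(4/12) = 1.0226498.
Forward (PLN per DKK) = 0.49125 × 1.012412 / 1.0226498 = 0.4863321.
Quoted the other way: 1/0.4863321 = 2.0562 DKK per PLN.

2.0562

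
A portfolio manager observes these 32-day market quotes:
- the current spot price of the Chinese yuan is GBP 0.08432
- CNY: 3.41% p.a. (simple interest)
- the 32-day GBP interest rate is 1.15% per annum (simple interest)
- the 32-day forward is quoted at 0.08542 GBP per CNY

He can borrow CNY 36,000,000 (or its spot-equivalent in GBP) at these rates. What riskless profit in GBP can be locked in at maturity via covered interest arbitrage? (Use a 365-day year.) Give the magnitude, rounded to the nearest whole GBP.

GBP 45,733

T = 32/365 years.
Keep in CNY, deliver into the forward: 36,000,000·1.002989589·0.08542 = GBP 3,084,313.34.
Swap to GBP now, deposit: 36,000,000·0.08432·1.001008219 = GBP 3,038,580.47.
The quoted forward overvalues CNY, so borrow GBP, buy CNY at spot, deposit the CNY at 3.41%, and sell the proceeds forward at 0.08542.
Arbitrage profit = |3,084,313.34 − 3,038,580.47| = GBP 45,733.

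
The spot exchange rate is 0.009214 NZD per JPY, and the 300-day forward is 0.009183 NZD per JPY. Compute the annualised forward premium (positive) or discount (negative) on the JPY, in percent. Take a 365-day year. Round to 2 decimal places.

-0.41%

T = 300/365 years.
(F − S)/S = (0.009183 − 0.009214)/0.009214 = -0.0033644.
Annualise by dividing by T: -0.0033644 / (300/365) = -0.004093 → -0.41%.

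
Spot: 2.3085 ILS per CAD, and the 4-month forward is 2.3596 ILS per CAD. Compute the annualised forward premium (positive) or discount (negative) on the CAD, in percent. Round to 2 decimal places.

+6.64%

T = 4/12 years.
Period premium: (2.3596 − 2.3085)/2.3085 = 0.0221356.
Per annum: 0.0221356 / (4/12) = 0.066407 = 6.64%.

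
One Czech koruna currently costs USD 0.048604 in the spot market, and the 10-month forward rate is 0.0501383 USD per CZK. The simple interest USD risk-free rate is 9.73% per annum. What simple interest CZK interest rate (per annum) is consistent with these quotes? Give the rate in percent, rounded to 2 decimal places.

5.76%

T = 10/12 years.
By CIP, F/S equals the USD-to-CZK growth ratio: 0.0501383/0.048604 = 1.0315674.
USD growth factor: 1 + 0.0973×10/12 = 1.0810833.
That pins the CZK growth at 1.0480006.
r = (1.0480006 − 1)/(10/12) = 0.057601 → 5.76%.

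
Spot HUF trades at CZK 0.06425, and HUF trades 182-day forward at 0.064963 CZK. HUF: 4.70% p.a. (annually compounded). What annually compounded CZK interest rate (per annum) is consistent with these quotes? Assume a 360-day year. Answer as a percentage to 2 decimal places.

T = 182/360 years.
CIP gives F = S · g_CZK/g_HUF, so g_CZK/g_HUF = 0.064963/0.06425 = 1.0110973.
The HUF side grows by (1 + 0.0470)^(182/360) = 1.0234913.
That pins the CZK growth at 1.0348493.
r = 1.0348493^(360/182) − 1 = 0.070107 → 7.01%.

7.01%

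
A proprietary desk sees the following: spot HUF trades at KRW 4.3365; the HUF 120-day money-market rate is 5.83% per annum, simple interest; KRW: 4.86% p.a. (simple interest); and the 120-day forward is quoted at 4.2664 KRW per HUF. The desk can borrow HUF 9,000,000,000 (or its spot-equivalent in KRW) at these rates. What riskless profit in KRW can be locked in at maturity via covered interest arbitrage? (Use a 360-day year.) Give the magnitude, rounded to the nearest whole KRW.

T = 120/360 years.
Keep in HUF, deliver into the forward: 9,000,000,000·1.019433333333·4.2664 = KRW 39,143,793,359.99.
Swap to KRW now, deposit: 9,000,000,000·4.3365·1.016200 = KRW 39,660,761,700.00.
The quoted forward undervalues HUF, so borrow HUF, convert to KRW at spot, deposit the KRW at 4.86%, and buy HUF forward at 4.2664 to cover the loan.
Profit = 39,660,761,700.00 − 39,143,793,359.99 = KRW 516,968,340.

KRW 516,968,340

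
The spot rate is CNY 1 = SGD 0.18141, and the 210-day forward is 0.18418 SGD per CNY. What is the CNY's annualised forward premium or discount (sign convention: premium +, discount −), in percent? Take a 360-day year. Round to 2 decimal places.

T = 210/360 years.
Period premium: (0.18418 − 0.18141)/0.18141 = 0.0152693.
Annualise by dividing by T: 0.0152693 / (210/360) = 0.026176 → 2.62%.

+2.62%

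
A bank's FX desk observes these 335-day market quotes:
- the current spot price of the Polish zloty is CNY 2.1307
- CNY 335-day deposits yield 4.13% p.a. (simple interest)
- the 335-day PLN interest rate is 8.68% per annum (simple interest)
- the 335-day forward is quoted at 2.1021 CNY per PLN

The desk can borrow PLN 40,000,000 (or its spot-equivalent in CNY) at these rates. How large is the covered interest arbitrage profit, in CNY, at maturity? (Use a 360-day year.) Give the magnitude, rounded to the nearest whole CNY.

CNY 2,372,174

T = 335/360 years.
Route A — deposit PLN, sell forward: 40,000,000 × 1.0807722222 × 2.1021 = CNY 90,875,651.53.
Route B — convert at spot, deposit CNY: 40,000,000 × 2.1307 × 1.0384319444 = CNY 88,503,477.76.
The quoted forward overvalues PLN, so borrow CNY, buy PLN at spot, deposit the PLN at 8.68%, and sell the proceeds forward at 2.1021.
The gap between the two covered legs is CNY 2,372,174.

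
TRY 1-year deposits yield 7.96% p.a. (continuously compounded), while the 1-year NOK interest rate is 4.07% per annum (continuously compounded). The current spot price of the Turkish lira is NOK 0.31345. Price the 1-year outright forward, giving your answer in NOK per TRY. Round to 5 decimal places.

0.30149

T = 1 year.
NOK accumulates by e^(0.0407×1) = 1.0415396.
Growth of 1 TRY over T: e^(0.0796×1) = 1.0828538.
CIP: F = S · (grow NOK)/(grow TRY) = 0.31345 × 1.0415396/1.0828538 = 0.3014909 NOK per TRY.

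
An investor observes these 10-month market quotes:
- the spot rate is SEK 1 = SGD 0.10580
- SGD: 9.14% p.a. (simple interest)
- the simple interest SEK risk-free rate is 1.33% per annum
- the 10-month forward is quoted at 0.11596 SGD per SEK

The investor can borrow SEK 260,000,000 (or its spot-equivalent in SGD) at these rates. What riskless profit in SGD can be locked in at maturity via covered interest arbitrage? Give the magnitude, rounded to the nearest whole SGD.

SGD 880,565

T = 10/12 years.
Keep in SEK, deliver into the forward: 260,000,000·1.0110833333·0.11596 = SGD 30,483,758.07.
Swap to SGD now, deposit: 260,000,000·0.10580·1.0761666667 = SGD 29,603,192.67.
The quoted forward overvalues SEK, so borrow SGD, buy SEK at spot, deposit the SEK at 1.33%, and sell the proceeds forward at 0.11596.
Profit = 30,483,758.07 − 29,603,192.67 = SGD 880,565.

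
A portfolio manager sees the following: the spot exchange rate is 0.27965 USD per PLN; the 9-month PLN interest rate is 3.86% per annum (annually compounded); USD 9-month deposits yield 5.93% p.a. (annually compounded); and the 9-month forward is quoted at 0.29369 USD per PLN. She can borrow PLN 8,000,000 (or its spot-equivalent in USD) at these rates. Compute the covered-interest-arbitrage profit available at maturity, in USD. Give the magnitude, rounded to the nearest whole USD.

T = 9/12 years.
Route A — deposit PLN, sell forward: 8,000,000 × 1.028812515 × 0.29369 = USD 2,417,215.58.
Route B — convert at spot, deposit USD: 8,000,000 × 0.27965 × 1.044153213 = USD 2,335,979.57.
The quoted forward overvalues PLN, so borrow USD, buy PLN at spot, deposit the PLN at 3.86%, and sell the proceeds forward at 0.29369.
Arbitrage profit = |2,417,215.58 − 2,335,979.57| = USD 81,236.

USD 81,236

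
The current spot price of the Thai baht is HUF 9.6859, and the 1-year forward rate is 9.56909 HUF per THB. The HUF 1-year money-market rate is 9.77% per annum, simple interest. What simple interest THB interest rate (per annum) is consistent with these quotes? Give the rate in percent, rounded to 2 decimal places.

T = 1 year.
By CIP, F/S equals the HUF-to-THB growth ratio: 9.56909/9.6859 = 0.9879402.
HUF growth factor: 1 + 0.0977×1 = 1.097700.
That pins the THB growth at 1.1110996.
(1.1110996 − 1)/T = 0.111100, i.e. 11.11%.

11.11%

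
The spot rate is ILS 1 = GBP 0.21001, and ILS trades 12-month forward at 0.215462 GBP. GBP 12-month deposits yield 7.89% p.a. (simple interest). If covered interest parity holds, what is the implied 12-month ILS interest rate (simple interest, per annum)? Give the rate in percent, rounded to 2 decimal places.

T = 1 year.
F/S = 0.215462/0.21001 = 1.0259607 = (growth of GBP) / (growth of ILS).
The GBP side grows by 1 + 0.0789×1 = 1.078900.
So the ILS growth factor = 1.0515997.
r = (1.0515997 − 1)/1 = 0.051600 → 5.16%.

5.16%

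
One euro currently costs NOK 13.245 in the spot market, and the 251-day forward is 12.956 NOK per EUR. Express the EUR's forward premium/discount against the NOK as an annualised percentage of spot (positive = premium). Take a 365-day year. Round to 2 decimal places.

T = 251/365 years.
Period premium: (12.956 − 13.245)/13.245 = -0.0218196.
Annualise by dividing by T: -0.0218196 / (251/365) = -0.031730 → -3.17%.

-3.17%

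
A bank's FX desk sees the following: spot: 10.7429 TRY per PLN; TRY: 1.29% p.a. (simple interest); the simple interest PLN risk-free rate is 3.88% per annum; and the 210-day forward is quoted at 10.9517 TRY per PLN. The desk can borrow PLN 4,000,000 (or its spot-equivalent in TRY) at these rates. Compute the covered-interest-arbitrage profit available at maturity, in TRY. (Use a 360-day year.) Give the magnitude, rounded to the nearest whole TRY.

T = 210/360 years.
Route A — deposit PLN, sell forward: 4,000,000 × 1.0226333333 × 10.9517 = TRY 44,798,293.91.
Route B — convert at spot, deposit TRY: 4,000,000 × 10.7429 × 1.007525 = TRY 43,294,961.29.
The quoted forward overvalues PLN, so borrow TRY, buy PLN at spot, deposit the PLN at 3.88%, and sell the proceeds forward at 10.9517.
Profit = 44,798,293.91 − 43,294,961.29 = TRY 1,503,333.

TRY 1,503,333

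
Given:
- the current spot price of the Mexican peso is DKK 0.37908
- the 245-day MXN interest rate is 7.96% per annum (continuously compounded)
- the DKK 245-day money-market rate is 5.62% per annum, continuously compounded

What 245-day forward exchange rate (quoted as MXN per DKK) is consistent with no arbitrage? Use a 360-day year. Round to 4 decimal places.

2.6803

T = 245/360 years.
DKK growth factor: e^(0.0562×245/360) = 1.0389881.
MXN accumulates by e^(0.0796×245/360) = 1.0556664.
CIP: F = S · (grow DKK)/(grow MXN) = 0.37908 × 1.0389881/1.0556664 = 0.3730910 DKK per MXN.
Quoted the other way: 1/0.3730910 = 2.6803 MXN per DKK.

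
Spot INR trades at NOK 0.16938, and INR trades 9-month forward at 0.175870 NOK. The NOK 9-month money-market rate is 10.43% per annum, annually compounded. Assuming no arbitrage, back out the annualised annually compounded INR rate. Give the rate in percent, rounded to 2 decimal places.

5.03%

T = 9/12 years.
CIP gives F = S · g_NOK/g_INR, so g_NOK/g_INR = 0.17587/0.16938 = 1.0383162.
NOK growth factor: (1 + 0.1043)^(9/12) = 1.077247.
Hence g_INR = 1.0374942.
Annualise: 1.0374942^(12/9) − 1 = 0.050302 = 5.03%.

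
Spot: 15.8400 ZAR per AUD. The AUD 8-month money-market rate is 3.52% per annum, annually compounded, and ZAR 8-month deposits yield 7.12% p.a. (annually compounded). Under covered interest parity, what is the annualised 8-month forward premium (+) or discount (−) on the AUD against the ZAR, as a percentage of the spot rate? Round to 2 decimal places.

T = 8/12 years.
CIP forward (ZAR per AUD) = 15.84 × 1.0469205/1.0233311 = 16.2051370.
(F − S)/S ÷ T = (16.2051370 − 15.84)/15.84/(8/12) = 0.034577 → 3.46%.

+3.46%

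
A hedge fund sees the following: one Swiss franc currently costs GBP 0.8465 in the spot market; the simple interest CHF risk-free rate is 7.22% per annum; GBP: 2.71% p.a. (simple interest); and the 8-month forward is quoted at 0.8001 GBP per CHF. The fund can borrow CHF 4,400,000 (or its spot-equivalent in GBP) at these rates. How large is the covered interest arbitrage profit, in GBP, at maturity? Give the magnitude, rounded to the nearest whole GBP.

GBP 102,001

T = 8/12 years.
Invest the CHF and cover forward: 4,400,000 × 1.048133333 × 0.8001 = GBP 3,689,890.51.
Convert at spot and invest in GBP: 4,400,000 × 0.8465 × 1.018066667 = GBP 3,791,891.11.
The quoted forward undervalues CHF, so borrow CHF, convert to GBP at spot, deposit the GBP at 2.71%, and buy CHF forward at 0.8001 to cover the loan.
Arbitrage profit = |3,689,890.51 − 3,791,891.11| = GBP 102,001.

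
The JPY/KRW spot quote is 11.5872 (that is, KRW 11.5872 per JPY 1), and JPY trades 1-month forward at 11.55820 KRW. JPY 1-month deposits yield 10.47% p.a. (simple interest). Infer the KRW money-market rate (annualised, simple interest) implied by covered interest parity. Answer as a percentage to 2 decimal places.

7.44%

T = 1/12 years.
CIP gives F = S · g_KRW/g_JPY, so g_KRW/g_JPY = 11.5582/11.5872 = 0.9974972.
The JPY side grows by 1 + 0.1047×1/12 = 1.008725.
So the KRW growth factor = 1.0062004.
(1.0062004 − 1)/T = 0.074405, i.e. 7.44%.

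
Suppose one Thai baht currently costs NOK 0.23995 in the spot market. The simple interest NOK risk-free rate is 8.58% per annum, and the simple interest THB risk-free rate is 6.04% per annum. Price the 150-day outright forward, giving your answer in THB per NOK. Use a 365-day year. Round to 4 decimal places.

4.1255

T = 150/365 years.
NOK growth factor: 1 + 0.0858×150/365 = 1.0352603.
Growth of 1 THB over T: 1 + 0.0604×150/365 = 1.0248219.
Forward (NOK per THB) = 0.23995 × 1.0352603 / 1.0248219 = 0.2423940.
Invert for THB per NOK: 1 / 0.2423940 = 4.1255.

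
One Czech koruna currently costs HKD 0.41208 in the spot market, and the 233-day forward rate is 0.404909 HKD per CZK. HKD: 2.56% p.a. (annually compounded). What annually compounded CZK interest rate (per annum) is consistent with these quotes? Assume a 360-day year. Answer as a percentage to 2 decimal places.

5.38%

T = 233/360 years.
By CIP, F/S equals the HKD-to-CZK growth ratio: 0.404909/0.41208 = 0.9825980.
HKD growth factor: (1 + 0.0256)^(233/360) = 1.0164949.
So the CZK growth factor = 1.0344972.
Annualise: 1.0344972^(360/233) − 1 = 0.053799 = 5.38%.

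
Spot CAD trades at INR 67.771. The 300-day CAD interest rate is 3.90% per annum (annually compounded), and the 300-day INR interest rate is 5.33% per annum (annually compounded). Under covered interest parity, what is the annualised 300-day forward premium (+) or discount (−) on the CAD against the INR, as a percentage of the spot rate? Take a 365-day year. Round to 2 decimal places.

+1.37%

T = 300/365 years.
F = S · g_INR/g_CAD = 67.771 × 1.0436045/1.0319452 = 68.536702.
(F − S)/S ÷ T = (68.536702 − 67.771)/67.771/(300/365) = 0.013746 → 1.37%.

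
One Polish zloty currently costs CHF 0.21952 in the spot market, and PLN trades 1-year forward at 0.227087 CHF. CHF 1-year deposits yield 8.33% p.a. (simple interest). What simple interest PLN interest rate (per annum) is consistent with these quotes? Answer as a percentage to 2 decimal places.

T = 1 year.
By CIP, F/S equals the CHF-to-PLN growth ratio: 0.227087/0.21952 = 1.0344707.
CHF growth factor: 1 + 0.0833×1 = 1.083300.
Hence g_PLN = 1.0472022.
r = (1.0472022 − 1)/1 = 0.047202 → 4.72%.

4.72%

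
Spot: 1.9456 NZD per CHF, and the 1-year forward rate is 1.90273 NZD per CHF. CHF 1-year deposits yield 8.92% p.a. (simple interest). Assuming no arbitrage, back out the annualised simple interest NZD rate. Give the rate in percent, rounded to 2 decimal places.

6.52%

T = 1 year.
By CIP, F/S equals the NZD-to-CHF growth ratio: 1.90273/1.9456 = 0.9779657.
CHF growth factor: 1 + 0.0892×1 = 1.089200.
So the NZD growth factor = 1.0652002.
(1.0652002 − 1)/T = 0.065200, i.e. 6.52%.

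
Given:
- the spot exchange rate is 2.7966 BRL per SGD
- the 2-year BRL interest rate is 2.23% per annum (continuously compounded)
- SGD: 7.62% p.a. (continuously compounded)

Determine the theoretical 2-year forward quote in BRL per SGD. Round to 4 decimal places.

T = 2 years.
Growth of 1 BRL over T: e^(0.0223×2) = 1.0456095.
SGD growth factor: e^(0.0762×2) = 1.164626.
Forward (BRL per SGD) = 2.7966 × 1.0456095 / 1.164626 = 2.510807.

2.5108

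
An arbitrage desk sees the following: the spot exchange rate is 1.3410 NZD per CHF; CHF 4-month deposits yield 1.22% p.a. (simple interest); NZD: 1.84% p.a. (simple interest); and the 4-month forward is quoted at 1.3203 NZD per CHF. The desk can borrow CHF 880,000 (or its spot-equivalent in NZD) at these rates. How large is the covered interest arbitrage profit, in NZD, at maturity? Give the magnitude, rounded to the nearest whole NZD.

T = 4/12 years.
Route A — deposit CHF, sell forward: 880,000 × 1.004066667 × 1.3203 = NZD 1,166,588.91.
Route B — convert at spot, deposit NZD: 880,000 × 1.3410 × 1.006133333 = NZD 1,187,317.82.
The quoted forward undervalues CHF, so borrow CHF, convert to NZD at spot, deposit the NZD at 1.84%, and buy CHF forward at 1.3203 to cover the loan.
Arbitrage profit = |1,166,588.91 − 1,187,317.82| = NZD 20,729.

NZD 20,729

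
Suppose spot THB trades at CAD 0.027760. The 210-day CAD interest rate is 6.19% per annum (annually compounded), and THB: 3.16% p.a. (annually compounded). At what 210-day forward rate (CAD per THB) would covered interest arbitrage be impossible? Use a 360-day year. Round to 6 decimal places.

T = 210/360 years.
CAD accumulates by (1 + 0.0619)^(210/360) = 1.0356558.
Growth of 1 THB over T: (1 + 0.0316)^(210/360) = 1.0183138.
CIP: F = S · (grow CAD)/(grow THB) = 0.02776 × 1.0356558/1.0183138 = 0.02823276 CAD per THB.

0.028233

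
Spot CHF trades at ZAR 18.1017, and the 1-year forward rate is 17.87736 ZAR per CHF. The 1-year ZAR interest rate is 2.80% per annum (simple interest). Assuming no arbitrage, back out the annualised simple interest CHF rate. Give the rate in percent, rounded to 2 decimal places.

T = 1 year.
CIP gives F = S · g_ZAR/g_CHF, so g_ZAR/g_CHF = 17.87736/18.1017 = 0.9876067.
The ZAR side grows by 1 + 0.0280×1 = 1.028000.
So the CHF growth factor = 1.0409002.
(1.0409002 − 1)/T = 0.040900, i.e. 4.09%.

4.09%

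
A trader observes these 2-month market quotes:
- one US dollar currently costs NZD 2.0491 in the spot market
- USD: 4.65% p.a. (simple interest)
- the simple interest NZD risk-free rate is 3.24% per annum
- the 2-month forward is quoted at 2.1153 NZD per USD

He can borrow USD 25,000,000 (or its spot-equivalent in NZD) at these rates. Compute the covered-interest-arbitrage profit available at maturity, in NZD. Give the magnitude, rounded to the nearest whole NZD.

NZD 1,788,211

T = 2/12 years.
Invest the USD and cover forward: 25,000,000 × 1.007750 × 2.1153 = NZD 53,292,339.38.
Convert at spot and invest in NZD: 25,000,000 × 2.0491 × 1.005400 = NZD 51,504,128.50.
The quoted forward overvalues USD, so borrow NZD, buy USD at spot, deposit the USD at 4.65%, and sell the proceeds forward at 2.1153.
The gap between the two covered legs is NZD 1,788,211.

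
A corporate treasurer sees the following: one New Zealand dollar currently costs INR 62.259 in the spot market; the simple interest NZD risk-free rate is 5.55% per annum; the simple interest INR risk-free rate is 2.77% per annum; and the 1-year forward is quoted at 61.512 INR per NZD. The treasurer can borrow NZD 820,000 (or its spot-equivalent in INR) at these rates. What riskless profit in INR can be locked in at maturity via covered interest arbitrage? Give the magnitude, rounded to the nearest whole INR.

INR 772,720

T = 1 year.
Route A — deposit NZD, sell forward: 820,000 × 1.055500 × 61.512 = INR 53,239,251.12.
Route B — convert at spot, deposit INR: 820,000 × 62.259 × 1.027700 = INR 52,466,530.93.
The quoted forward overvalues NZD, so borrow INR, buy NZD at spot, deposit the NZD at 5.55%, and sell the proceeds forward at 61.512.
Profit = 53,239,251.12 − 52,466,530.93 = INR 772,720.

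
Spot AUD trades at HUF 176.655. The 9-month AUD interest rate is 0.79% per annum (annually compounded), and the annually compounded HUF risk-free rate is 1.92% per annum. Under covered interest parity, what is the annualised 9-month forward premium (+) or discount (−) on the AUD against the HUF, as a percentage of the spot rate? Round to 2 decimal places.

T = 9/12 years.
F = S · g_HUF/g_AUD = 176.655 × 1.0143657/1.0059192 = 178.138336.
(F − S)/S ÷ T = (178.138336 − 176.655)/176.655/(9/12) = 0.011196 → 1.12%.

+1.12%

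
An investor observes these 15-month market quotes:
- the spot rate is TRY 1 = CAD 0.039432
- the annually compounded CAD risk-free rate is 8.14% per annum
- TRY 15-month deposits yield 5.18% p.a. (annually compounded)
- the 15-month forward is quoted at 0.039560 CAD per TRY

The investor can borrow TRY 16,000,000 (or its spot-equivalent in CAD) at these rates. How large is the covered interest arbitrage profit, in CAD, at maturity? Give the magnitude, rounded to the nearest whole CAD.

T = 15/12 years.
Invest the TRY and cover forward: 16,000,000 × 1.06516395 × 0.039560 = CAD 674,206.17.
Convert at spot and invest in CAD: 16,000,000 × 0.039432 × 1.10276496 = CAD 695,747.65.
The quoted forward undervalues TRY, so borrow TRY, convert to CAD at spot, deposit the CAD at 8.14%, and buy TRY forward at 0.039560 to cover the loan.
Profit = 695,747.65 − 674,206.17 = CAD 21,541.

CAD 21,541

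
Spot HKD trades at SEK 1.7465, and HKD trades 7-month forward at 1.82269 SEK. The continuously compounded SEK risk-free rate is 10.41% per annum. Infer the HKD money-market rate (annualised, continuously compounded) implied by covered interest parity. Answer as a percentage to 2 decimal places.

T = 7/12 years.
By CIP, F/S equals the SEK-to-HKD growth ratio: 1.82269/1.7465 = 1.0436244.
The SEK side grows by e^(0.1041×7/12) = 1.0626067.
So the HKD growth factor = 1.0181888.
Take logs: ln 1.0181888 / (7/12) = 0.030901, so 3.09%.

3.09%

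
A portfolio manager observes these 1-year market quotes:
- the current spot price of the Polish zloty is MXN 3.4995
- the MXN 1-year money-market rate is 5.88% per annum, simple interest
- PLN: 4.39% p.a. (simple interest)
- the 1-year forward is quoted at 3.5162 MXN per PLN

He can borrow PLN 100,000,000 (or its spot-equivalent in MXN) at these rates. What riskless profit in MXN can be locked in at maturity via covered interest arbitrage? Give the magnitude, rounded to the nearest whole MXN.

MXN 3,470,942

T = 1 year.
Invest the PLN and cover forward: 100,000,000 × 1.043900 × 3.5162 = MXN 367,056,118.00.
Convert at spot and invest in MXN: 100,000,000 × 3.4995 × 1.058800 = MXN 370,527,060.00.
The quoted forward undervalues PLN, so borrow PLN, convert to MXN at spot, deposit the MXN at 5.88%, and buy PLN forward at 3.5162 to cover the loan.
Arbitrage profit = |367,056,118.00 − 370,527,060.00| = MXN 3,470,942.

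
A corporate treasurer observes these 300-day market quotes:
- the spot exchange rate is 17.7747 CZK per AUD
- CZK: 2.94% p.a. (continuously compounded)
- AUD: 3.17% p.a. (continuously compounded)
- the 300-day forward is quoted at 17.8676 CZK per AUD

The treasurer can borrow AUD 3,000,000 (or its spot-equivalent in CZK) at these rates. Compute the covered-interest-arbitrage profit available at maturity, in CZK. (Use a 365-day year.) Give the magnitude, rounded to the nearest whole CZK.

CZK 389,425

T = 300/365 years.
Keep in AUD, deliver into the forward: 3,000,000·1.0263971879·17.8676 = CZK 55,017,763.18.
Swap to CZK now, deposit: 3,000,000·17.7747·1.0244587082 = CZK 54,628,338.60.
The quoted forward overvalues AUD, so borrow CZK, buy AUD at spot, deposit the AUD at 3.17%, and sell the proceeds forward at 17.8676.
The gap between the two covered legs is CZK 389,425.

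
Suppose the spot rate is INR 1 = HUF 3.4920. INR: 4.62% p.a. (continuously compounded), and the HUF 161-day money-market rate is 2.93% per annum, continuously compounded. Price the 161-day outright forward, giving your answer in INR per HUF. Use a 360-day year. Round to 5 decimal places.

0.28854

T = 161/360 years.
Growth of 1 HUF over T: e^(0.0293×161/360) = 1.0131898.
Growth of 1 INR over T: e^(0.0462×161/360) = 1.0208766.
CIP: F = S · (grow HUF)/(grow INR) = 3.492 × 1.0131898/1.0208766 = 3.465707 HUF per INR.
Quoted the other way: 1/3.465707 = 0.28854 INR per HUF.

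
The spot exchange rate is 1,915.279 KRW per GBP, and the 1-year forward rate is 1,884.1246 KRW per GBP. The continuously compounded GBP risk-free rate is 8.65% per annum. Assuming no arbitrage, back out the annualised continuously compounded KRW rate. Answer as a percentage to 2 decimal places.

7.01%

T = 1 year.
By CIP, F/S equals the KRW-to-GBP growth ratio: 1884.1246/1915.279 = 0.9837338.
GBP growth factor: e^(0.0865×1) = 1.0903514.
So the KRW growth factor = 1.0726155.
r = ln(1.0726155)/1 = 0.070100 → 7.01%.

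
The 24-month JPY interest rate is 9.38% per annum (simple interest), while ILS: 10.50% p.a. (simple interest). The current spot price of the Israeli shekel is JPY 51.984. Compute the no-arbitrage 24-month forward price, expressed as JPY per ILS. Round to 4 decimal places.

T = 2 years.
JPY accumulates by 1 + 0.0938×2 = 1.187600.
ILS accumulates by 1 + 0.1050×2 = 1.210000.
CIP: F = S · (grow JPY)/(grow ILS) = 51.984 × 1.187600/1.210000 = 51.021652 JPY per ILS.

51.0217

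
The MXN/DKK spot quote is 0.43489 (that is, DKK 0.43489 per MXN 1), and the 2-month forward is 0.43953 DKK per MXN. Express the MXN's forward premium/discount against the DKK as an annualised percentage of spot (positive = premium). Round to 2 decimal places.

+6.40%

T = 2/12 years.
MXN trades forward at +1.06694% vs spot over the period.
Annualise by dividing by T: 0.0106694 / (2/12) = 0.064016 → 6.40%.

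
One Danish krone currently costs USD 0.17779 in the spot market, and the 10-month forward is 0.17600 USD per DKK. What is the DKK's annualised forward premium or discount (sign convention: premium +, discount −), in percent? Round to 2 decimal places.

T = 10/12 years.
(F − S)/S = (0.17600 − 0.17779)/0.17779 = -0.0100681.
×(1/T) gives -1.21% p.a.

-1.21%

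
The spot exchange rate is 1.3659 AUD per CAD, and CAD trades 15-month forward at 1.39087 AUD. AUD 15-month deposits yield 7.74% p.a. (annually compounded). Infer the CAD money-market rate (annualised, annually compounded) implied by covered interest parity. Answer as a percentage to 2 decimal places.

T = 15/12 years.
By CIP, F/S equals the AUD-to-CAD growth ratio: 1.39087/1.3659 = 1.0182810.
The AUD side grows by (1 + 0.0774)^(15/12) = 1.0976685.
That pins the CAD growth at 1.0779623.
r = 1.0779623^(12/15) − 1 = 0.061898 → 6.19%.

6.19%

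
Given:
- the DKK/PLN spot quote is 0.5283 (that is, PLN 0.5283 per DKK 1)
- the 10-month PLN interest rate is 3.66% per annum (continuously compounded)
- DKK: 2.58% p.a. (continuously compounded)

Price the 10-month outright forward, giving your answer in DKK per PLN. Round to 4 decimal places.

T = 10/12 years.
Growth of 1 PLN over T: e^(0.0366×10/12) = 1.0309699.
DKK growth factor: e^(0.0258×10/12) = 1.0217328.
Forward (PLN per DKK) = 0.5283 × 1.0309699 / 1.0217328 = 0.5330762.
Quoted the other way: 1/0.5330762 = 1.8759 DKK per PLN.

1.8759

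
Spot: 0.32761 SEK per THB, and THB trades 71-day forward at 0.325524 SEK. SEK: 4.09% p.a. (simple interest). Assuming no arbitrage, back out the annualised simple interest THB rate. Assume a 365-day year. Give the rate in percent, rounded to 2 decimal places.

T = 71/365 years.
F/S = 0.325524/0.32761 = 0.9936327 = (growth of SEK) / (growth of THB).
SEK growth factor: 1 + 0.0409×71/365 = 1.0079559.
Hence g_THB = 1.014415.
r = (1.014415 − 1)/(71/365) = 0.074105 → 7.41%.

7.41%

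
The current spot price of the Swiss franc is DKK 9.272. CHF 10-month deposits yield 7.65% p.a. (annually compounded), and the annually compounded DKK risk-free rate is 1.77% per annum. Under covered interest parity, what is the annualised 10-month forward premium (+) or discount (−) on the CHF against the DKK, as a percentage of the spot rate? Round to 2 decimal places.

T = 10/12 years.
F = S · g_DKK/g_CHF = 9.272 × 1.0147284/1.0633552 = 8.847995.
Annualised premium = (F − S)/S × (1/T) = (8.847995 − 9.272)/9.272 ÷ (10/12) = -5.49%.

-5.49%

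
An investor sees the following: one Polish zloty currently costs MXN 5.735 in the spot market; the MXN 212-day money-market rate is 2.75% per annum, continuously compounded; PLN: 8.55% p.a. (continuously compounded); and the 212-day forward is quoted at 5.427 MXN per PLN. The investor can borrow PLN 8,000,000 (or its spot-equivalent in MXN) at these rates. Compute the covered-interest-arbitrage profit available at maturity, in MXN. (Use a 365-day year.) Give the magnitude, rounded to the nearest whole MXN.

T = 212/365 years.
Invest the PLN and cover forward: 8,000,000 × 1.0509140129 × 5.427 = MXN 45,626,482.78.
Convert at spot and invest in MXN: 8,000,000 × 5.735 × 1.0161008466 = MXN 46,618,706.84.
The quoted forward undervalues PLN, so borrow PLN, convert to MXN at spot, deposit the MXN at 2.75%, and buy PLN forward at 5.427 to cover the loan.
Arbitrage profit = |45,626,482.78 − 46,618,706.84| = MXN 992,224.

MXN 992,224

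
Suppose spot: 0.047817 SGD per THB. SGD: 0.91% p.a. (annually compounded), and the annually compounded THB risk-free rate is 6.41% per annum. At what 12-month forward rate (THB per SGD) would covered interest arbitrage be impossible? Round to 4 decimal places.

22.0529

T = 1 year.
SGD accumulates by (1 + 0.0091)^1 = 1.009100.
THB accumulates by (1 + 0.0641)^1 = 1.064100.
So F = 0.047817 × 1.009100 / 1.064100 = 0.045345489 (SGD/THB).
Quoted the other way: 1/0.045345489 = 22.0529 THB per SGD.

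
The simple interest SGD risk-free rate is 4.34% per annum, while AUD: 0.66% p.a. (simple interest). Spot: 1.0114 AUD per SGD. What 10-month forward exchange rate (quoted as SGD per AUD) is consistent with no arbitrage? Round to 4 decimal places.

T = 10/12 years.
Growth of 1 AUD over T: 1 + 0.0066×10/12 = 1.005500.
SGD accumulates by 1 + 0.0434×10/12 = 1.0361667.
Forward (AUD per SGD) = 1.0114 × 1.005500 / 1.0361667 = 0.9814663.
Invert for SGD per AUD: 1 / 0.9814663 = 1.0189.

1.0189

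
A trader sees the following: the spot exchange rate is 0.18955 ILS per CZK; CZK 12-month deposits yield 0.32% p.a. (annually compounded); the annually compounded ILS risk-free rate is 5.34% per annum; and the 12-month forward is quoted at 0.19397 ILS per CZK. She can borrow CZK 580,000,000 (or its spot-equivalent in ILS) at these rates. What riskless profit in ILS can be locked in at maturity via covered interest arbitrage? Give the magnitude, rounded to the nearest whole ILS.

ILS 2,947,134

T = 1 year.
Invest the CZK and cover forward: 580,000,000 × 1.003200 × 0.19397 = ILS 112,862,608.32.
Convert at spot and invest in ILS: 580,000,000 × 0.18955 × 1.053400 = ILS 115,809,742.60.
The quoted forward undervalues CZK, so borrow CZK, convert to ILS at spot, deposit the ILS at 5.34%, and buy CZK forward at 0.19397 to cover the loan.
The gap between the two covered legs is ILS 2,947,134.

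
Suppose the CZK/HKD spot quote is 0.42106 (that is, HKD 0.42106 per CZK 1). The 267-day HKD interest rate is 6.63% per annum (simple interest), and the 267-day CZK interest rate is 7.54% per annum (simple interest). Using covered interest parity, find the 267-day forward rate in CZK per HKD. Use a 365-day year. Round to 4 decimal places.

T = 267/365 years.
HKD accumulates by 1 + 0.0663×267/365 = 1.0484989.
CZK growth factor: 1 + 0.0754×267/365 = 1.0551556.
So F = 0.42106 × 1.0484989 / 1.0551556 = 0.4184036 (HKD/CZK).
Quoted the other way: 1/0.4184036 = 2.3900 CZK per HKD.

2.3900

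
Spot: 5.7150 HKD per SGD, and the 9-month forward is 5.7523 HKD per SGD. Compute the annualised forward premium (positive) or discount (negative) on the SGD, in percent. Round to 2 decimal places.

T = 9/12 years.
Period premium: (5.7523 − 5.715)/5.715 = 0.0065267.
Annualise by dividing by T: 0.0065267 / (9/12) = 0.008702 → 0.87%.

+0.87%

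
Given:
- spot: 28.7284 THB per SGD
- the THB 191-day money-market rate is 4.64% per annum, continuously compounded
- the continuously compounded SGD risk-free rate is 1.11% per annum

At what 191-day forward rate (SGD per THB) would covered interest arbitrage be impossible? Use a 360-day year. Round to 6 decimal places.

0.034163

T = 191/360 years.
Growth of 1 THB over T: e^(0.0464×191/360) = 1.0249233.
Growth of 1 SGD over T: e^(0.0111×191/360) = 1.0059065.
Forward (THB per SGD) = 28.7284 × 1.0249233 / 1.0059065 = 29.27151.
Invert for SGD per THB: 1 / 29.27151 = 0.034163.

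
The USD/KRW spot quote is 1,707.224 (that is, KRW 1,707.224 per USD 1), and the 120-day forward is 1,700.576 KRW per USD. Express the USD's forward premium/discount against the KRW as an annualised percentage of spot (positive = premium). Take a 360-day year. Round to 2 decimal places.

-1.17%

T = 120/360 years.
Period premium: (1700.576 − 1707.224)/1707.224 = -0.0038940.
Annualise by dividing by T: -0.0038940 / (120/360) = -0.011682 → -1.17%.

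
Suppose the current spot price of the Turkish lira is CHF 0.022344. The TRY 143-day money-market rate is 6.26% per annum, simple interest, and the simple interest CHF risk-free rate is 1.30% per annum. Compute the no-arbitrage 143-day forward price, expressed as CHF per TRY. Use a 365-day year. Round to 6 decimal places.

0.021920

T = 143/365 years.
Growth of 1 CHF over T: 1 + 0.0130×143/365 = 1.0050932.
TRY growth factor: 1 + 0.0626×143/365 = 1.0245255.
CIP: F = S · (grow CHF)/(grow TRY) = 0.022344 × 1.0050932/1.0245255 = 0.02192020 CHF per TRY.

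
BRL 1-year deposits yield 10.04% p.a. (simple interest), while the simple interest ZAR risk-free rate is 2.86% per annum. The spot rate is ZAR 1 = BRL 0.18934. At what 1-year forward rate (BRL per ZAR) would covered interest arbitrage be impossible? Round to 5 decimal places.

T = 1 year.
Growth of 1 BRL over T: 1 + 0.1004×1 = 1.100400.
ZAR accumulates by 1 + 0.0286×1 = 1.028600.
So F = 0.18934 × 1.100400 / 1.028600 = 0.2025566 (BRL/ZAR).

0.20256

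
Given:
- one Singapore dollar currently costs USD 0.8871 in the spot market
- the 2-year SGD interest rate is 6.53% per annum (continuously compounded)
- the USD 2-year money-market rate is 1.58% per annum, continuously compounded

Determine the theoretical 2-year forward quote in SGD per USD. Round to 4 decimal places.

T = 2 years.
USD accumulates by e^(0.0158×2) = 1.0321046.
SGD growth factor: e^(0.0653×2) = 1.1395119.
So F = 0.8871 × 1.0321046 / 1.1395119 = 0.8034844 (USD/SGD).
Invert for SGD per USD: 1 / 0.8034844 = 1.2446.

1.2446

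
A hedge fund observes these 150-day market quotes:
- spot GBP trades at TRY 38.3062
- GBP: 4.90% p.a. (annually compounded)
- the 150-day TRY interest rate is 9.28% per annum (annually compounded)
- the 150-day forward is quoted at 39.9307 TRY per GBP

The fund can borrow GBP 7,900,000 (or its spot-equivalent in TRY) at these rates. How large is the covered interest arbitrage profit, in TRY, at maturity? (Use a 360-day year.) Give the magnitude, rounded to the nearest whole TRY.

T = 150/360 years.
Keep in GBP, deliver into the forward: 7,900,000·1.02013219372·39.9307 = TRY 321,803,281.44.
Swap to TRY now, deposit: 7,900,000·38.3062·1.03766846665 = TRY 314,018,172.96.
The quoted forward overvalues GBP, so borrow TRY, buy GBP at spot, deposit the GBP at 4.90%, and sell the proceeds forward at 39.9307.
Arbitrage profit = |321,803,281.44 − 314,018,172.96| = TRY 7,785,108.

TRY 7,785,108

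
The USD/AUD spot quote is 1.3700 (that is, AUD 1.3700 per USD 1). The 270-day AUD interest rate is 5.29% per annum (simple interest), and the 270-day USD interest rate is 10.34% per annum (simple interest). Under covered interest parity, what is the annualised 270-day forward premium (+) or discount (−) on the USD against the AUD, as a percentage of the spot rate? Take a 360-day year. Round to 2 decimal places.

T = 270/360 years.
CIP forward (AUD per USD) = 1.37 × 1.039675/1.077550 = 1.3218456.
(F − S)/S ÷ T = (1.3218456 − 1.37)/1.37/(270/360) = -0.046866 → -4.69%.

-4.69%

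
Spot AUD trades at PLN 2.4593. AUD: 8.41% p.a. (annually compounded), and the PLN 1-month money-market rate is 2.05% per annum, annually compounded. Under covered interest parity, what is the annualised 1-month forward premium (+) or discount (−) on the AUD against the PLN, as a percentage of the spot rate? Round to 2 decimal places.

-6.03%

T = 1/12 years.
No-arbitrage forward: 2.4593 × 1.0016925 / 1.0067519 = 2.4469409 PLN/AUD.
Annualised premium = (F − S)/S × (1/T) = (2.4469409 − 2.4593)/2.4593 ÷ (1/12) = -6.03%.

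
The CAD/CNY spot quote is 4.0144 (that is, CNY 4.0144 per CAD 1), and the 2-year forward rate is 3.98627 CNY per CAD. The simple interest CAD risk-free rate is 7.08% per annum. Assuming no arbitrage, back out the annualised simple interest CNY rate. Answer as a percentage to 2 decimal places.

T = 2 years.
By CIP, F/S equals the CNY-to-CAD growth ratio: 3.98627/4.0144 = 0.9929927.
The CAD side grows by 1 + 0.0708×2 = 1.141600.
Hence g_CNY = 1.1336005.
r = (1.1336005 − 1)/2 = 0.066800 → 6.68%.

6.68%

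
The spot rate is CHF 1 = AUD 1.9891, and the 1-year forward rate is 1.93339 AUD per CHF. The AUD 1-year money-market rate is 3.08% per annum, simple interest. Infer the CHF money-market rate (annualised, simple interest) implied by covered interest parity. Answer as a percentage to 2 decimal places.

6.05%

T = 1 year.
By CIP, F/S equals the AUD-to-CHF growth ratio: 1.93339/1.9891 = 0.9719924.
AUD growth factor: 1 + 0.0308×1 = 1.030800.
So the CHF growth factor = 1.0605021.
(1.0605021 − 1)/T = 0.060502, i.e. 6.05%.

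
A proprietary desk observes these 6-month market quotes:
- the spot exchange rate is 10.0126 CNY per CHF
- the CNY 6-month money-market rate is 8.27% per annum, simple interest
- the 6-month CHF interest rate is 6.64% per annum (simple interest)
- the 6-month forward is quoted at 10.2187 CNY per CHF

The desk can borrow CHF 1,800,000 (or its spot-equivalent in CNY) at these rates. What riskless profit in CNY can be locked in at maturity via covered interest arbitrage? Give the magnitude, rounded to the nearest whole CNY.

CNY 236,412

T = 6/12 years.
Keep in CHF, deliver into the forward: 1,800,000·1.033200·10.2187 = CNY 19,004,329.51.
Swap to CNY now, deposit: 1,800,000·10.0126·1.041350 = CNY 18,767,917.82.
The quoted forward overvalues CHF, so borrow CNY, buy CHF at spot, deposit the CHF at 6.64%, and sell the proceeds forward at 10.2187.
Profit = 19,004,329.51 − 18,767,917.82 = CNY 236,412.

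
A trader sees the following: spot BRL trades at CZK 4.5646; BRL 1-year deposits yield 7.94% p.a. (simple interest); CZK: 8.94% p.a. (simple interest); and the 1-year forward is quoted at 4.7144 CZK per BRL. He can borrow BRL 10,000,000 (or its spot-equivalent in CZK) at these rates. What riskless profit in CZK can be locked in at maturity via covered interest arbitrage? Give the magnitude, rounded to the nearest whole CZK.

T = 1 year.
Invest the BRL and cover forward: 10,000,000 × 1.079400 × 4.7144 = CZK 50,887,233.60.
Convert at spot and invest in CZK: 10,000,000 × 4.5646 × 1.089400 = CZK 49,726,752.40.
The quoted forward overvalues BRL, so borrow CZK, buy BRL at spot, deposit the BRL at 7.94%, and sell the proceeds forward at 4.7144.
Arbitrage profit = |50,887,233.60 − 49,726,752.40| = CZK 1,160,481.

CZK 1,160,481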